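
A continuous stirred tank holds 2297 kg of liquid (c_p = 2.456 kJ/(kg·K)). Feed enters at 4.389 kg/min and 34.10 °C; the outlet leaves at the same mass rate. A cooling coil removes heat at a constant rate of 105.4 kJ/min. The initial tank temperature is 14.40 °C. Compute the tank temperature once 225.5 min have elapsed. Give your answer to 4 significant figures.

First-law balance (no shaft work): M c_p dT/dt = ṁ c_p (T_in − T) − 105.4.
Rearrange: dT/dt = (T_ss − T)/τ with τ = M/ṁ = 523.354 min and T_ss = T_in − Q̇/(ṁ c_p) = 24.3221 °C.
T approaches T_ss exponentially: T(t) = T_ss + (T₀ − T_ss) e^(−t/τ).
T(225.5) = 24.3221 + (-9.92208)·e^(−225.5/523.354) = 24.3221 + (-9.92208)·0.649940 = 17.8733 °C.

17.87 °C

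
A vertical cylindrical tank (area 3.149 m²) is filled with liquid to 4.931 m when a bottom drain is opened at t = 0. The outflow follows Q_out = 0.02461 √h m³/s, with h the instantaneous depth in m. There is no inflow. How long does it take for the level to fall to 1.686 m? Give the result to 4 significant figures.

236.0 s

A dh/dt = −Q_out = −0.02461 √h.
This is separable: 2 d(√h)/dt = −0.02461/A, so √h = √h₀ − (0.02461/(2A)) t.
t = 2A(√h₀ − √h)/0.02461 = 2·3.149·(√4.931 − √1.686)/0.02461
  = 6.29800 × (2.22059 − 1.29846) / 0.02461 = 235.983 s.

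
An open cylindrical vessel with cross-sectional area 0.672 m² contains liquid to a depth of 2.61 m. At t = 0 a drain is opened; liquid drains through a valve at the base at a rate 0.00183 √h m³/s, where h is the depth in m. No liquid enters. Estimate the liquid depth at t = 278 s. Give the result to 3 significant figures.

Accumulation of liquid (constant cross-section A): A dh/dt = −0.00183 √h.
∫ h^(−1/2) dh = −(0.00183/A) ∫ dt, giving 2√h = 2√h₀ − (0.00183/A) t.
√h = √2.61 − 0.00183·278/(2·0.672) = 1.6155 − 0.37853 = 1.2370.
h = 1.2370² = 1.5302 m.

1.53 m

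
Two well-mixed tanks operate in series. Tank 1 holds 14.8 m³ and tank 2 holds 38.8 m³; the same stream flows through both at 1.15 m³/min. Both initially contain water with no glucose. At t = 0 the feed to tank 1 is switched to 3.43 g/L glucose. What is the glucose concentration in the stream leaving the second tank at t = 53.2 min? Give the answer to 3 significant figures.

2.32 g/L

Species balance on tank i: dCᵢ/dt = (Cᵢ₋₁ − Cᵢ)/τᵢ with τᵢ = Vᵢ/Q.
τ₁ = 14.8/1.15 = 12.870 min; τ₂ = 38.8/1.15 = 33.739 min.
Tank 1: C₁ = C_in(1 − e^(−t/τ₁)). Tank 2 (τ₁ ≠ τ₂): C₂ = C_in[1 − (τ₁ e^(−t/τ₁) − τ₂ e^(−t/τ₂))/(τ₁ − τ₂)].
At t = 53.2: e^(−t/τ₁) = 0.016022, e^(−t/τ₂) = 0.20663.
C₂ = 3.43·[1 − (12.870·0.016022 − 33.739·0.20663)/(-20.870)] = 3.43·0.67582 = 2.3181 g/L.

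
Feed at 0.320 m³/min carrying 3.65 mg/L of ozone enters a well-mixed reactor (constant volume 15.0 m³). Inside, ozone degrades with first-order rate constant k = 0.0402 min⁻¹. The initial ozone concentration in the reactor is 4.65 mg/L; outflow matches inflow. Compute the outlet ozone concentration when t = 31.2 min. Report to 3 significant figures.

1.76 mg/L

Species balance: V dC/dt = Q C_in − Q C − k V C.
This is linear with rate a = Q/V + k = 0.061533 min⁻¹.
C_ss = Q C_in/(Q + kV) = 1.2654 mg/L; C(t) = C_ss + (C₀ − C_ss) e^(−a t).
C(31.2) = 1.2654 + (3.3846)·e^(−0.061533·31.2) = 1.2654 + (3.3846)·0.14663 = 1.7617 mg/L.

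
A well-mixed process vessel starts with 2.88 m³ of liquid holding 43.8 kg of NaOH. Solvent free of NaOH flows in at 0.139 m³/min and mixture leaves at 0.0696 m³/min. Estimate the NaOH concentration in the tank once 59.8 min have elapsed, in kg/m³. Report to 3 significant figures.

2.55 kg/m³

Let m(t) be the amount of NaOH. Volume: V(t) = V₀ + (Q_in − Q_out) t = 2.88 + 0.069400 t; V(59.8) = 7.0301 m³.
No NaOH enters, so dm/dt = −Q_out · (m/V).
Separate: dm/m = −Q_out dt/V(t) ⇒ ln(m/m₀) = −(Q_out/(Q_in−Q_out)) ln(V/V₀).
m = m₀ (V₀/V)^(Q_out/(Q_in−Q_out)) = 43.8 × (2.88/7.0301)^(1.0029) = 17.897 kg.
C = m/V = 17.897/7.0301 = 2.5458 kg/m³.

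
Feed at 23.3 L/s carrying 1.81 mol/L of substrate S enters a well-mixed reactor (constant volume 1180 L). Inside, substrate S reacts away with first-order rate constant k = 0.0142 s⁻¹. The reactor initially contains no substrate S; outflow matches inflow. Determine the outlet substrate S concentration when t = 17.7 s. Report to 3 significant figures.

0.476 mol/L

V dC/dt = Q(C_in − C) − k V C.
dC/dt = (Q/V) C_in − (Q/V + k) C; effective rate a = Q/V + k = 0.019746 + 0.0142 = 0.033946 s⁻¹.
C_ss = Q C_in/(Q + kV) = 1.0529 mol/L; C(t) = C_ss + (C₀ − C_ss) e^(−a t).
C(17.7) = 1.0529 + (-1.0529)·e^(−0.033946·17.7) = 1.0529 + (-1.0529)·0.54835 = 0.47552 mol/L.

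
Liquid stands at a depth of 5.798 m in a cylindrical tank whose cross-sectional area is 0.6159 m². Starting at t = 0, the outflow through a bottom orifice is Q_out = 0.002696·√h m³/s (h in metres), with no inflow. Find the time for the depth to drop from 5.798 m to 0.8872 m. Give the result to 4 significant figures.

A dh/dt = −Q_out = −0.002696 √h.
This is separable: 2 d(√h)/dt = −0.002696/A, so √h = √h₀ − (0.002696/(2A)) t.
t = 2A(√h₀ − √h)/0.002696 = 2·0.6159·(√5.798 − √0.8872)/0.002696
  = 1.23180 × (2.40790 − 0.941913) / 0.002696 = 669.810 s.

669.8 s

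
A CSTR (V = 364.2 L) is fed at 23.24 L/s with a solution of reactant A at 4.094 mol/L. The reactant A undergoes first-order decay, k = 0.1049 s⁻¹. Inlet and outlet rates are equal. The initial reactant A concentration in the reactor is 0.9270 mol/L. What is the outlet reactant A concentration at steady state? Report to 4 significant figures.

Species balance: V dC/dt = Q C_in − Q C − k V C.
Steady state (dC/dt = 0): C_ss = Q C_in/(Q + kV) = C_in/(1 + kV/Q).
C_ss = 23.24·4.094/(23.24 + 0.1049·364.2) = 95.1446/61.4446 = 1.54846 mol/L.

1.548 mol/L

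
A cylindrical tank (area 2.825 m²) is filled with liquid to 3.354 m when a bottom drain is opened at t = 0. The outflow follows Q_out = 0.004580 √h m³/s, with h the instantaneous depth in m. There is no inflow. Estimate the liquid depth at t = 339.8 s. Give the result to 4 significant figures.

Accumulation of liquid (constant cross-section A): A dh/dt = −0.004580 √h.
Separate and integrate: 2(√h − √h₀) = −(0.004580/A) t.
√h = √3.354 − 0.004580·339.8/(2·2.825) = 1.83139 − 0.275448 = 1.55594.
h = 1.55594² = 2.42096 m.

2.421 m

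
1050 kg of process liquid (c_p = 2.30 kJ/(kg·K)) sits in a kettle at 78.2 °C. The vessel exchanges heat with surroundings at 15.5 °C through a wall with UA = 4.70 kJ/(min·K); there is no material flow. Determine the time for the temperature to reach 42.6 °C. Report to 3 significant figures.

Energy balance: M c_p dT/dt = −UA(T − T_amb).
τ = M c_p/UA = 513.83 min; T_ss = T_amb = 15.500 °C.
T(t) = T_ss + (T₀ − T_ss)e^(−t/τ); set T = 42.6:
t = −τ ln[(T − T_ss)/(T₀ − T_ss)] = −513.83 · ln(0.43222) = 431.01 min.

431 min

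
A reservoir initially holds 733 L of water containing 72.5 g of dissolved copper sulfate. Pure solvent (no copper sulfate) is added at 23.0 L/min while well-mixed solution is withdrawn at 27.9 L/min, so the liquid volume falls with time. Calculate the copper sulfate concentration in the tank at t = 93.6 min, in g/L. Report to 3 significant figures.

0.000982 g/L

Total volume: dV/dt = Q_in − Q_out = -4.9000 L/min, so V(t) = 733 − 4.9000 t and V(93.6) = 274.36 L.
No copper sulfate enters, so dm/dt = −Q_out · (m/V).
dm/m = −Q_out dt/(V₀ − 4.9000 t); integrating gives ln(m/m₀) = −(Q_out/(Q_in−Q_out)) ln(V/V₀).
m = m₀ (V₀/V)^(Q_out/(Q_in−Q_out)) = 72.5 × (733/274.36)^(-5.6939) = 0.26933 g.
C = m/V = 0.26933/274.36 = 0.00098167 g/L.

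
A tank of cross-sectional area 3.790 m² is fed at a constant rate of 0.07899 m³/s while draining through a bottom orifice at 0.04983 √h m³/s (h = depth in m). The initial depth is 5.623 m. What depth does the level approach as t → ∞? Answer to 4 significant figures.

2.513 m

A dh/dt = Q_in − 0.04983 √h. Steady state requires inflow = outflow:
Q_in = 0.04983 √h_ss ⇒ √h_ss = 0.07899/0.04983 = 1.58519.
h_ss = 1.58519² = 2.51283 m. (Since h₀ = 5.623 m > h_ss, the level will fall toward this value.)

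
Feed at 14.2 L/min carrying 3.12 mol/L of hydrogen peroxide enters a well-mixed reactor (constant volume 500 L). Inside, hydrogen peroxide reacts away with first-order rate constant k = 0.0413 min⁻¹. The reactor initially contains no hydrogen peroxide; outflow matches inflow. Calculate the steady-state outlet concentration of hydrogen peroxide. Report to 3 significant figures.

1.27 mol/L

Accumulation = in − out − consumed: V dC/dt = Q C_in − Q C − k V C.
At steady state: 0 = Q C_in − (Q + kV) C_ss, so C_ss = Q C_in/(Q + kV).
C_ss = 14.2·3.12/(14.2 + 0.0413·500) = 44.304/34.850 = 1.2713 mol/L.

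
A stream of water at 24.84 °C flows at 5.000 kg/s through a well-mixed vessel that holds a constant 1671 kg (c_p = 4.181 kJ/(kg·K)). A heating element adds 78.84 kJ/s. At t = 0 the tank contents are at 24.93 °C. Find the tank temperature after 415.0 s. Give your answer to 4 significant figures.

M c_p dT/dt = ṁ c_p (T_in − T) + Q̇.
Rearrange: dT/dt = (T_ss − T)/τ with τ = M/ṁ = 334.200 s and T_ss = T_in + Q̇/(ṁ c_p) = 28.6113 °C.
Solution: T(t) = T_ss + (T₀ − T_ss) e^(−t/τ).
T(415.0) = 28.6113 + (-3.68135)·e^(−415.0/334.200) = 28.6113 + (-3.68135)·0.288872 = 27.5479 °C.

27.55 °C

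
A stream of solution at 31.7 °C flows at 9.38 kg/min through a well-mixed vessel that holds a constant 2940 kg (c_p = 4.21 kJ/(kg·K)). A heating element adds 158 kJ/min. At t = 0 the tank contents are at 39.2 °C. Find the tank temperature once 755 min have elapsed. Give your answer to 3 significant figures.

M c_p dT/dt = ṁ c_p (T_in − T) + Q̇.
Rearrange: dT/dt = (T_ss − T)/τ with τ = M/ṁ = 313.43 min and T_ss = T_in + Q̇/(ṁ c_p) = 35.701 °C.
T approaches T_ss exponentially: T(t) = T_ss + (T₀ − T_ss) e^(−t/τ).
T(755) = 35.701 + (3.4990)·e^(−755/313.43) = 35.701 + (3.4990)·0.089922 = 36.016 °C.

36.0 °C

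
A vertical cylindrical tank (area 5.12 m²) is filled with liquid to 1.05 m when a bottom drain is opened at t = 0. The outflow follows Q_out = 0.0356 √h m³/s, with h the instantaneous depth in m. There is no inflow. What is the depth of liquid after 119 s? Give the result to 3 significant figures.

With no inflow, A dh/dt = −0.0356 √h.
Separate and integrate: 2(√h − √h₀) = −(0.0356/A) t.
√h = √1.05 − 0.0356·119/(2·5.12) = 1.0247 − 0.41371 = 0.61098.
h = 0.61098² = 0.37330 m.

0.373 m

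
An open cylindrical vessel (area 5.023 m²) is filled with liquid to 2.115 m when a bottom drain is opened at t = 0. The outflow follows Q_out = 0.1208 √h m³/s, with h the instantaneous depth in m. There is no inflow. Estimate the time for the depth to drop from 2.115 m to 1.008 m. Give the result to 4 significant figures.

37.45 s

Mass balance (ρ constant): A dh/dt = −0.1208 √h.
Separate and integrate: 2(√h − √h₀) = −(0.1208/A) t.
t = 2A(√h₀ − √h)/0.1208 = 2·5.023·(√2.115 − √1.008)/0.1208
  = 10.0460 × (1.45430 − 1.00399) / 0.1208 = 37.4490 s.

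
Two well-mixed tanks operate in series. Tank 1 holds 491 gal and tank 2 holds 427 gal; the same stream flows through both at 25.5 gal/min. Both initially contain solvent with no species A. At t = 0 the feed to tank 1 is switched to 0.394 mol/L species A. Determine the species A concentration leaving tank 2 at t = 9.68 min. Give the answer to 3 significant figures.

0.0403 mol/L

Species balance on tank i: dCᵢ/dt = (Cᵢ₋₁ − Cᵢ)/τᵢ with τᵢ = Vᵢ/Q.
τ₁ = 491/25.5 = 19.255 min; τ₂ = 427/25.5 = 16.745 min.
Solving the cascade with C₁(0)=C₂(0)=0 gives C₂(t) = C_in[1 − (τ₁ e^(−t/τ₁) − τ₂ e^(−t/τ₂))/(τ₁ − τ₂)].
At t = 9.68: e^(−t/τ₁) = 0.60488, e^(−t/τ₂) = 0.56097.
C₂ = 0.394·[1 − (19.255·0.60488 − 16.745·0.56097)/(2.5098)] = 0.394·0.10221 = 0.040270 mol/L.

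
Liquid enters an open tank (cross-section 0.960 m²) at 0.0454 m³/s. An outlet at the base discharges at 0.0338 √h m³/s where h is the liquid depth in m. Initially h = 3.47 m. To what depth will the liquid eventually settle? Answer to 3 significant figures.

1.80 m

Volume balance on the tank: A dh/dt = Q_in − 0.0338 √h. At steady state dh/dt = 0:
Q_in = 0.0338 √h_ss ⇒ √h_ss = 0.0454/0.0338 = 1.3432.
h_ss = 1.3432² = 1.8042 m. (Since h₀ = 3.47 m > h_ss, the level will fall toward this value.)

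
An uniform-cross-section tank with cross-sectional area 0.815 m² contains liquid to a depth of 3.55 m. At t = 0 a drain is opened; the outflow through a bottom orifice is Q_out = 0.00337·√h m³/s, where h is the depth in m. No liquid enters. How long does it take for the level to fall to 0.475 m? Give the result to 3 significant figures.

578 s

A dh/dt = −Q_out = −0.00337 √h.
This is separable: 2 d(√h)/dt = −0.00337/A, so √h = √h₀ − (0.00337/(2A)) t.
t = 2A(√h₀ − √h)/0.00337 = 2·0.815·(√3.55 − √0.475)/0.00337
  = 1.6300 × (1.8841 − 0.68920) / 0.00337 = 577.97 s.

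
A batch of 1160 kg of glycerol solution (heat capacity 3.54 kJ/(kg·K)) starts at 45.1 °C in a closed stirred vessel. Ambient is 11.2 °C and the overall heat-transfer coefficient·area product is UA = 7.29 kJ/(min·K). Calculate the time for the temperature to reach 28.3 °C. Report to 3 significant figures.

Unsteady energy balance on the tank contents: M c_p dT/dt = −UA(T − T_amb).
τ = M c_p/UA = 563.29 min; T_ss = T_amb = 11.200 °C.
T(t) = T_ss + (T₀ − T_ss)e^(−t/τ); set T = 28.3:
t = −τ ln[(T − T_ss)/(T₀ − T_ss)] = −563.29 · ln(0.50442) = 385.48 min.

385 min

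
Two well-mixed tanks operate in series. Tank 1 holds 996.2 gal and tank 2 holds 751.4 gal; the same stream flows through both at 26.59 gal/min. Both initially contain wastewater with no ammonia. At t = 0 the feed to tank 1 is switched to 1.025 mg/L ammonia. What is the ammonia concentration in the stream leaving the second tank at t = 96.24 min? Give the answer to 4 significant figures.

Time constants: τᵢ = Vᵢ/Q for each well-mixed tank.
τ₁ = 996.2/26.59 = 37.4652 min; τ₂ = 751.4/26.59 = 28.2587 min.
Tank 1: C₁ = C_in(1 − e^(−t/τ₁)). Tank 2 (τ₁ ≠ τ₂): C₂ = C_in[1 − (τ₁ e^(−t/τ₁) − τ₂ e^(−t/τ₂))/(τ₁ − τ₂)].
At t = 96.24: e^(−t/τ₁) = 0.0766287, e^(−t/τ₂) = 0.0331845.
C₂ = 1.025·[1 − (37.4652·0.0766287 − 28.2587·0.0331845)/(9.20647)] = 1.025·0.790022 = 0.809772 mg/L.

0.8098 mg/L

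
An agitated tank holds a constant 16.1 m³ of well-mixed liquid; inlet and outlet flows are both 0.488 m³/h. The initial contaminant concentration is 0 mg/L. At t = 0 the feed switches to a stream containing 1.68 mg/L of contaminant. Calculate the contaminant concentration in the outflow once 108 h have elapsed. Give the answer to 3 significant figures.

1.62 mg/L

Unsteady species balance (constant V, well mixed): V dC/dt = Q(C_in − C).
So dC/dt = (C_in − C)/τ with τ = V/Q = 16.1/0.488 = 32.992 h.
This is linear first-order; C(t) = C_in + (C₀ − C_in) e^(−t/τ).
C(108) = 1.68 + (0 − 1.68)·e^(−108/32.992) = 1.68 + (-1.6800)·0.037872 = 1.6164 mg/L.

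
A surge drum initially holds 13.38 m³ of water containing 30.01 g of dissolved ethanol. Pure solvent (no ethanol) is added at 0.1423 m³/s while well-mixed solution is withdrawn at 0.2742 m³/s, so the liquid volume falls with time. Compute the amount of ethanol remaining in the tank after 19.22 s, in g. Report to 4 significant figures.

Total volume: dV/dt = Q_in − Q_out = -0.131900 m³/s, so V(t) = 13.38 − 0.131900 t and V(19.22) = 10.8449 m³.
No ethanol enters, so dm/dt = −Q_out · (m/V).
Separate: dm/m = −Q_out dt/V(t) ⇒ ln(m/m₀) = −(Q_out/(Q_in−Q_out)) ln(V/V₀).
m = m₀ (V₀/V)^(Q_out/(Q_in−Q_out)) = 30.01 × (13.38/10.8449)^(-2.07885) = 19.3914 g.

19.39 g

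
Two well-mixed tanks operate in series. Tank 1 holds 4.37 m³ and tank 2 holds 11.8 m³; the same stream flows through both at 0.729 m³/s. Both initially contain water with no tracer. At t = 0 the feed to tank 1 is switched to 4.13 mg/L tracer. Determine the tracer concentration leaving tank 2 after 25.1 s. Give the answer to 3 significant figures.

Species balance on tank i: dCᵢ/dt = (Cᵢ₋₁ − Cᵢ)/τᵢ with τᵢ = Vᵢ/Q.
τ₁ = 4.37/0.729 = 5.9945 s; τ₂ = 11.8/0.729 = 16.187 s.
Tank 1: C₁ = C_in(1 − e^(−t/τ₁)). Tank 2 (τ₁ ≠ τ₂): C₂ = C_in[1 − (τ₁ e^(−t/τ₁) − τ₂ e^(−t/τ₂))/(τ₁ − τ₂)].
At t = 25.1: e^(−t/τ₁) = 0.015189, e^(−t/τ₂) = 0.21211.
C₂ = 4.13·[1 − (5.9945·0.015189 − 16.187·0.21211)/(-10.192)] = 4.13·0.67208 = 2.7757 mg/L.

2.78 mg/L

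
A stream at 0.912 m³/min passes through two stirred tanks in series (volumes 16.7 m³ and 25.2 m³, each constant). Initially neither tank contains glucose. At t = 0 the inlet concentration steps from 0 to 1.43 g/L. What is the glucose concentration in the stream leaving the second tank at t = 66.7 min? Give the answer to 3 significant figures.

1.12 g/L

Species balance on tank i: dCᵢ/dt = (Cᵢ₋₁ − Cᵢ)/τᵢ with τᵢ = Vᵢ/Q.
τ₁ = 16.7/0.912 = 18.311 min; τ₂ = 25.2/0.912 = 27.632 min.
Tank 1: C₁ = C_in(1 − e^(−t/τ₁)). Tank 2 (τ₁ ≠ τ₂): C₂ = C_in[1 − (τ₁ e^(−t/τ₁) − τ₂ e^(−t/τ₂))/(τ₁ − τ₂)].
At t = 66.7: e^(−t/τ₁) = 0.026186, e^(−t/τ₂) = 0.089465.
C₂ = 1.43·[1 − (18.311·0.026186 − 27.632·0.089465)/(-9.3202)] = 1.43·0.78621 = 1.1243 g/L.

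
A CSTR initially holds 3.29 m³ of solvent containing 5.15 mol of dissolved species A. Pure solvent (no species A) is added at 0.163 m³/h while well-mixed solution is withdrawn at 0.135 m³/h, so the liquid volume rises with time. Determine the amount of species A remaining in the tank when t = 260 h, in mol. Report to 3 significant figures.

Let m(t) be the amount of species A. Volume: V(t) = V₀ + (Q_in − Q_out) t = 3.29 + 0.028000 t; V(260) = 10.570 m³.
Solute balance: dm/dt = 0 − Q_out C = −Q_out m/V(t).
dm/m = −Q_out dt/(V₀ + 0.028000 t); integrating gives ln(m/m₀) = −(Q_out/(Q_in−Q_out)) ln(V/V₀).
m = m₀ (V₀/V)^(Q_out/(Q_in−Q_out)) = 5.15 × (3.29/10.570)^(4.8214) = 0.018532 mol.

0.0185 mol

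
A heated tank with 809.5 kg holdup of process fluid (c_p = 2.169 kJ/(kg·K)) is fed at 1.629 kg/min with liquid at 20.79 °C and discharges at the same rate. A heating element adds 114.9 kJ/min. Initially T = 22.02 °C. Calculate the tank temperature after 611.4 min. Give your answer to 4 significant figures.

44.17 °C

M c_p dT/dt = ṁ c_p (T_in − T) + Q̇.
Rearrange: dT/dt = (T_ss − T)/τ with τ = M/ṁ = 496.931 min and T_ss = T_in + Q̇/(ṁ c_p) = 53.3092 °C.
Solution: T(t) = T_ss + (T₀ − T_ss) e^(−t/τ).
T(611.4) = 53.3092 + (-31.2892)·e^(−611.4/496.931) = 53.3092 + (-31.2892)·0.292189 = 44.1668 °C.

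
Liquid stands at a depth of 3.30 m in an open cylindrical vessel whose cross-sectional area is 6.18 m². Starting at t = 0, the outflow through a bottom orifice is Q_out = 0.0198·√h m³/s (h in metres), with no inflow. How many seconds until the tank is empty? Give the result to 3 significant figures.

1130 s

With no inflow, A dh/dt = −0.0198 √h.
This is separable: 2 d(√h)/dt = −0.0198/A, so √h = √h₀ − (0.0198/(2A)) t.
Set h = 0: 2√h₀ = (0.0198/A) t_empty ⇒ t_empty = 2A√h₀/0.0198.
t_empty = 2·6.18·√3.30/0.0198 = 12.360·1.8166/0.0198 = 1134.0 s.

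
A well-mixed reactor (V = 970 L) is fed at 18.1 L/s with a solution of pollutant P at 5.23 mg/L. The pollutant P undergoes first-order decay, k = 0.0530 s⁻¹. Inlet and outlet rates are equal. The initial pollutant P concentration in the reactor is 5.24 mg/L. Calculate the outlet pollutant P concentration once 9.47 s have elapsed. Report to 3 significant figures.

3.33 mg/L

Species balance: V dC/dt = Q C_in − Q C − k V C.
dC/dt = (Q/V) C_in − (Q/V + k) C; effective rate a = Q/V + k = 0.018660 + 0.0530 = 0.071660 s⁻¹.
C_ss = Q C_in/(Q + kV) = 1.3619 mg/L; C(t) = C_ss + (C₀ − C_ss) e^(−a t).
C(9.47) = 1.3619 + (3.8781)·e^(−0.071660·9.47) = 1.3619 + (3.8781)·0.50732 = 3.3293 mg/L.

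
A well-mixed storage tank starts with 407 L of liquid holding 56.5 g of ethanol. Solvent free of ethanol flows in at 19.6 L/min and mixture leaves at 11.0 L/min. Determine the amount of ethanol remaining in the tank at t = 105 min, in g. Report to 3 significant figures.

Let m(t) be the amount of ethanol. Volume: V(t) = V₀ + (Q_in − Q_out) t = 407 + 8.6000 t; V(105) = 1310.0 L.
Solute balance: dm/dt = 0 − Q_out C = −Q_out m/V(t).
dm/m = −Q_out dt/(V₀ + 8.6000 t); integrating gives ln(m/m₀) = −(Q_out/(Q_in−Q_out)) ln(V/V₀).
m = m₀ (V₀/V)^(Q_out/(Q_in−Q_out)) = 56.5 × (407/1310.0)^(1.2791) = 12.668 g.

12.7 g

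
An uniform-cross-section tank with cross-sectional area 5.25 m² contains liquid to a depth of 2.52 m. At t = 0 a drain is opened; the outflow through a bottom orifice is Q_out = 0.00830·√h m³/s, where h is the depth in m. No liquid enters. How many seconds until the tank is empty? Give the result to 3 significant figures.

Mass balance (ρ constant): A dh/dt = −0.00830 √h.
This is separable: 2 d(√h)/dt = −0.00830/A, so √h = √h₀ − (0.00830/(2A)) t.
Tank is empty when √h = 0: t_empty = 2A√h₀/0.00830.
t_empty = 2·5.25·√2.52/0.00830 = 10.500·1.5875/0.00830 = 2008.2 s.

2010 s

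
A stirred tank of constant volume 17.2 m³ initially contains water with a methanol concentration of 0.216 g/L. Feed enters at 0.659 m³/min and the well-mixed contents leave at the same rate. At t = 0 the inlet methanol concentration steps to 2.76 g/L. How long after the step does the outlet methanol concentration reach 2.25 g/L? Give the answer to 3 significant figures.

Species balance: V dC/dt = Q(C_in − C) ⇒ τ = V/Q = 26.100 min.
C(t) = C_in + (C₀ − C_in) e^(−t/τ). Set C = 2.25 and solve for t:
e^(−t/τ) = (C − C_in)/(C₀ − C_in) = (2.25 − 2.76)/(0.216 − 2.76) = 0.20047
t = −τ ln(…) = 26.100 × 1.6071 = 41.945 min.

41.9 min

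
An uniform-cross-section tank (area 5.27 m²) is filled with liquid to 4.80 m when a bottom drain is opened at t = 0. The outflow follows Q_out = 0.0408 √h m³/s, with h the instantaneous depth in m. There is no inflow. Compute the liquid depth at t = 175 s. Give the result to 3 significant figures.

A dh/dt = −Q_out = −0.0408 √h.
∫ h^(−1/2) dh = −(0.0408/A) ∫ dt, giving 2√h = 2√h₀ − (0.0408/A) t.
√h = √4.80 − 0.0408·175/(2·5.27) = 2.1909 − 0.67742 = 1.5135.
h = 1.5135² = 2.2906 m.

2.29 m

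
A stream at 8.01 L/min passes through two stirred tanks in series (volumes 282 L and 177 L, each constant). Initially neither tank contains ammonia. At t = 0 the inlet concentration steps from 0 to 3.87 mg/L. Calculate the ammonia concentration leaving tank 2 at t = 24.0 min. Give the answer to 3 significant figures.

0.815 mg/L

Time constants: τᵢ = Vᵢ/Q for each well-mixed tank.
τ₁ = 282/8.01 = 35.206 min; τ₂ = 177/8.01 = 22.097 min.
Solving the cascade with C₁(0)=C₂(0)=0 gives C₂(t) = C_in[1 − (τ₁ e^(−t/τ₁) − τ₂ e^(−t/τ₂))/(τ₁ − τ₂)].
At t = 24.0: e^(−t/τ₁) = 0.50576, e^(−t/τ₂) = 0.33753.
C₂ = 3.87·[1 − (35.206·0.50576 − 22.097·0.33753)/(13.109)] = 3.87·0.21066 = 0.81527 mg/L.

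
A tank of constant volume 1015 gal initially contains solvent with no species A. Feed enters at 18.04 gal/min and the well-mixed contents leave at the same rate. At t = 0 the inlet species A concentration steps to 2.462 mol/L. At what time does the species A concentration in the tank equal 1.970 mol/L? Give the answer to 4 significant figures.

Species balance: V dC/dt = Q(C_in − C) ⇒ τ = V/Q = 56.2639 min.
C(t) = C_in + (C₀ − C_in) e^(−t/τ). Set C = 1.970 and solve for t:
e^(−t/τ) = (C − C_in)/(C₀ − C_in) = (1.970 − 2.462)/(0 − 2.462) = 0.199838
t = −τ ln(…) = 56.2639 × 1.61025 = 90.5989 min.

90.60 min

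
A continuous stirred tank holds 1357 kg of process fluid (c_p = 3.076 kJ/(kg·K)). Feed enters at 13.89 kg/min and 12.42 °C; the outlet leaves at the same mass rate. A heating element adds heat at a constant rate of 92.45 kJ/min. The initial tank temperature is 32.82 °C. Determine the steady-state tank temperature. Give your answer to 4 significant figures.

M c_p dT/dt = ṁ c_p (T_in − T) + Q̇.
At steady state dT/dt = 0 ⇒ T_ss = T_in + Q̇/(ṁ c_p) = 12.42 + 92.45/(13.89·3.076) = 14.5838 °C.

14.58 °C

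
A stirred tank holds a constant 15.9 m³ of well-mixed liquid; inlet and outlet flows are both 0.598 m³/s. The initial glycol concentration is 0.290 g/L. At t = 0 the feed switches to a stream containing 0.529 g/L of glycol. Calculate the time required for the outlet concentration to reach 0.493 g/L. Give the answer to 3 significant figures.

Species balance: V dC/dt = Q(C_in − C) ⇒ τ = V/Q = 26.589 s.
C(t) = C_in + (C₀ − C_in) e^(−t/τ). Set C = 0.493 and solve for t:
e^(−t/τ) = (C − C_in)/(C₀ − C_in) = (0.493 − 0.529)/(0.290 − 0.529) = 0.15063
t = −τ ln(…) = 26.589 × 1.8929 = 50.331 s.

50.3 s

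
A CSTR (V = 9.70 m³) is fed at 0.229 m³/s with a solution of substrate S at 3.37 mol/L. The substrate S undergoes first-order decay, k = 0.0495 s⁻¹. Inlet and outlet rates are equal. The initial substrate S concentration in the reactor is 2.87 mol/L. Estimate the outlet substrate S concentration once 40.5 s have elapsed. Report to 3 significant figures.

Accumulation = in − out − consumed: V dC/dt = Q C_in − Q C − k V C.
This is linear with rate a = Q/V + k = 0.073108 s⁻¹.
C_ss = Q C_in/(Q + kV) = 1.0882 mol/L; C(t) = C_ss + (C₀ − C_ss) e^(−a t).
C(40.5) = 1.0882 + (1.7818)·e^(−0.073108·40.5) = 1.0882 + (1.7818)·0.051773 = 1.1805 mol/L.

1.18 mol/L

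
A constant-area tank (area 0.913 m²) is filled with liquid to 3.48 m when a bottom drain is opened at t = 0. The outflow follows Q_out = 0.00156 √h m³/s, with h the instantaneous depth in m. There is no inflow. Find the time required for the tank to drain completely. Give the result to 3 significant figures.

A dh/dt = −Q_out = −0.00156 √h.
This is separable: 2 d(√h)/dt = −0.00156/A, so √h = √h₀ − (0.00156/(2A)) t.
Set h = 0: 2√h₀ = (0.00156/A) t_empty ⇒ t_empty = 2A√h₀/0.00156.
t_empty = 2·0.913·√3.48/0.00156 = 1.8260·1.8655/0.00156 = 2183.6 s.

2180 s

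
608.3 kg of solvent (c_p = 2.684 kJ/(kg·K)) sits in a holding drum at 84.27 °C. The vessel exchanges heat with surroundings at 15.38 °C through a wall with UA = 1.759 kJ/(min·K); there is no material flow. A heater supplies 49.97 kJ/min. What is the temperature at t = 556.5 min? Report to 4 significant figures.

66.01 °C

Lumped-capacitance energy balance: M c_p dT/dt = UA(T_amb − T) + Q̇.
dT/dt = (T_ss − T)/τ with T_ss = T_amb + Q̇/UA = 15.38 + 49.97/1.759 = 43.7882 °C, τ = M c_p/UA = 608.3·2.684/1.759 = 928.185 min.
Integrating: T(t) = T_ss + (T₀ − T_ss) e^(−t/τ).
T(556.5) = 43.7882 + (40.4818)·0.549055 = 66.0149 °C.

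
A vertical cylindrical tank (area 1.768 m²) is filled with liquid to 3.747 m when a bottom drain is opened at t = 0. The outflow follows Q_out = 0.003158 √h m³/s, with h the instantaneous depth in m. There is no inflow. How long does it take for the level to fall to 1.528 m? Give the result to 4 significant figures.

783.3 s

Mass balance (ρ constant): A dh/dt = −0.003158 √h.
∫ h^(−1/2) dh = −(0.003158/A) ∫ dt, giving 2√h = 2√h₀ − (0.003158/A) t.
t = 2A(√h₀ − √h)/0.003158 = 2·1.768·(√3.747 − √1.528)/0.003158
  = 3.53600 × (1.93572 − 1.23612) / 0.003158 = 783.333 s.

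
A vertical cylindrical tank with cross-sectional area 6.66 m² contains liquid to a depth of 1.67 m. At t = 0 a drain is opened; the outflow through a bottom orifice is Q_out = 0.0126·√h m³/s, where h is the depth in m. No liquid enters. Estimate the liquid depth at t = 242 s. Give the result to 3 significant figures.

Accumulation of liquid (constant cross-section A): A dh/dt = −0.0126 √h.
Separate and integrate: 2(√h − √h₀) = −(0.0126/A) t.
√h = √1.67 − 0.0126·242/(2·6.66) = 1.2923 − 0.22892 = 1.0634.
h = 1.0634² = 1.1307 m.

1.13 m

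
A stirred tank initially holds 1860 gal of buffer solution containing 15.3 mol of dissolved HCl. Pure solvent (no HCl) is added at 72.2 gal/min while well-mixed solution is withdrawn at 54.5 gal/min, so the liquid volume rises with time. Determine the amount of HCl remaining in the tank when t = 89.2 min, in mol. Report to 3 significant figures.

2.31 mol

Total volume: dV/dt = Q_in − Q_out = 17.700 gal/min, so V(t) = 1860 + 17.700 t and V(89.2) = 3438.8 gal.
Solute balance: dm/dt = 0 − Q_out C = −Q_out m/V(t).
dm/m = −Q_out dt/(V₀ + 17.700 t); integrating gives ln(m/m₀) = −(Q_out/(Q_in−Q_out)) ln(V/V₀).
m = m₀ (V₀/V)^(Q_out/(Q_in−Q_out)) = 15.3 × (1860/3438.8)^(3.0791) = 2.3061 mol.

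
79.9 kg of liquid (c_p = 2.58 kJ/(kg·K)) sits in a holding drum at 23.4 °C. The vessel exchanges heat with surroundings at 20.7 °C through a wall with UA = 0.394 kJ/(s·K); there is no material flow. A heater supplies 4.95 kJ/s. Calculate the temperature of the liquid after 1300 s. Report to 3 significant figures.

32.4 °C

Heat balance on the well-mixed liquid: M c_p dT/dt = −UA(T − T_amb) + Q̇.
dT/dt = (T_ss − T)/τ with T_ss = T_amb + Q̇/UA = 20.7 + 4.95/0.394 = 33.263 °C, τ = M c_p/UA = 79.9·2.58/0.394 = 523.20 s.
Solution: T(t) = T_ss + (T₀ − T_ss) e^(−t/τ).
T(1300) = 33.263 + (-9.8635)·0.083351 = 32.441 °C.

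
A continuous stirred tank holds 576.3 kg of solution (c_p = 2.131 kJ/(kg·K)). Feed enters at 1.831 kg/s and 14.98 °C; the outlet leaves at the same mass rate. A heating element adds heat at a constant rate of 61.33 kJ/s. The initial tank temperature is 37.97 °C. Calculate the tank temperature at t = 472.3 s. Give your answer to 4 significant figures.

Unsteady energy balance on the tank contents: M c_p dT/dt = ṁ c_p (T_in − T) + 61.33.
τ = M/ṁ = 314.746 s; T_ss = T_in + Q̇/(ṁ c_p) = 14.98 + 61.33/(1.831·2.131) = 30.6981 °C.
This is linear first-order; T(t) = T_ss + (T₀ − T_ss) e^(−t/τ).
T(472.3) = 30.6981 + (7.27186)·e^(−472.3/314.746) = 30.6981 + (7.27186)·0.223002 = 32.3198 °C.

32.32 °C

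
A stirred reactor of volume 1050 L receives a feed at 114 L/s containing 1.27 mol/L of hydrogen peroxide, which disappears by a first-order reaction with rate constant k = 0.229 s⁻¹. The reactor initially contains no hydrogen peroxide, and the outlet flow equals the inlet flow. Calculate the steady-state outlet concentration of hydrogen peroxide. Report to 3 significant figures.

Accumulation = in − out − consumed: V dC/dt = Q C_in − Q C − k V C.
Steady state (dC/dt = 0): C_ss = Q C_in/(Q + kV) = C_in/(1 + kV/Q).
C_ss = 114·1.27/(114 + 0.229·1050) = 144.78/354.45 = 0.40846 mol/L.

0.408 mol/L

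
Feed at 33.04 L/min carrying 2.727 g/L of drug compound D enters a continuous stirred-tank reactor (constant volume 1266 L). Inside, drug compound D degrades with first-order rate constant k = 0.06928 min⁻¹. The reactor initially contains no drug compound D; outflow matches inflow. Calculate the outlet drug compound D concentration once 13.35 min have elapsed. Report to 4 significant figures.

0.5373 g/L

Species balance: V dC/dt = Q C_in − Q C − k V C.
dC/dt = (Q/V) C_in − (Q/V + k) C; effective rate a = Q/V + k = 0.0260979 + 0.06928 = 0.0953779 min⁻¹.
C_ss = Q C_in/(Q + kV) = 0.746180 g/L; C(t) = C_ss + (C₀ − C_ss) e^(−a t).
C(13.35) = 0.746180 + (-0.746180)·e^(−0.0953779·13.35) = 0.746180 + (-0.746180)·0.279908 = 0.537318 g/L.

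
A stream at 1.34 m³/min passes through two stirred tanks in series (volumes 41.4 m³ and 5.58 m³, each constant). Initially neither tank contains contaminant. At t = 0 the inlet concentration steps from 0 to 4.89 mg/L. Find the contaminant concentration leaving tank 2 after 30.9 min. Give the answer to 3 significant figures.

2.81 mg/L

Each tank obeys Vᵢ dCᵢ/dt = Q(Cᵢ₋₁ − Cᵢ), so τᵢ = Vᵢ/Q.
τ₁ = 41.4/1.34 = 30.896 min; τ₂ = 5.58/1.34 = 4.1642 min.
Tank 1: C₁ = C_in(1 − e^(−t/τ₁)). Tank 2 (τ₁ ≠ τ₂): C₂ = C_in[1 − (τ₁ e^(−t/τ₁) − τ₂ e^(−t/τ₂))/(τ₁ − τ₂)].
At t = 30.9: e^(−t/τ₁) = 0.36783, e^(−t/τ₂) = 0.00059889.
C₂ = 4.89·[1 − (30.896·0.36783 − 4.1642·0.00059889)/(26.731)] = 4.89·0.57497 = 2.8116 mg/L.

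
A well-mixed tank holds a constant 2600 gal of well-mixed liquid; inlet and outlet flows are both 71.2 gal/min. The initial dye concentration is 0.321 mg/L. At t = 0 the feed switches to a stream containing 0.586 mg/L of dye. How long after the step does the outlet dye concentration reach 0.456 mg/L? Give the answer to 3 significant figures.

26.0 min

Transient balance on the dissolved component: V dC/dt = Q(C_in − C), so τ = V/Q = 36.517 min.
C(t) = C_in + (C₀ − C_in) e^(−t/τ). Set C = 0.456 and solve for t:
e^(−t/τ) = (C − C_in)/(C₀ − C_in) = (0.456 − 0.586)/(0.321 − 0.586) = 0.49057
t = −τ ln(…) = 36.517 × 0.71220 = 26.007 min.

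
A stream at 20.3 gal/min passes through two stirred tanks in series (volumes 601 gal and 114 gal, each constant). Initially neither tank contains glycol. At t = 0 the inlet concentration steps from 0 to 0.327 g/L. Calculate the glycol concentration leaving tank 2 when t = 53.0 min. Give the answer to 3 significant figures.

Each tank obeys Vᵢ dCᵢ/dt = Q(Cᵢ₋₁ − Cᵢ), so τᵢ = Vᵢ/Q.
τ₁ = 601/20.3 = 29.606 min; τ₂ = 114/20.3 = 5.6158 min.
Tank 1: C₁ = C_in(1 − e^(−t/τ₁)). Tank 2 (τ₁ ≠ τ₂): C₂ = C_in[1 − (τ₁ e^(−t/τ₁) − τ₂ e^(−t/τ₂))/(τ₁ − τ₂)].
At t = 53.0: e^(−t/τ₁) = 0.16693, e^(−t/τ₂) = 7.9662e-05.
C₂ = 0.327·[1 − (29.606·0.16693 − 5.6158·7.9662e-05)/(23.990)] = 0.327·0.79401 = 0.25964 g/L.

0.260 g/L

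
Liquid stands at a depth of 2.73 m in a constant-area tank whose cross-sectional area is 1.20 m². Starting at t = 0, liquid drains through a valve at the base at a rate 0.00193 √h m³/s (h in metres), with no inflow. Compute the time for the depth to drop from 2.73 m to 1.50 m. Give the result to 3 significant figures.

Volume balance on the tank: A dh/dt = −0.00193 √h.
∫ h^(−1/2) dh = −(0.00193/A) ∫ dt, giving 2√h = 2√h₀ − (0.00193/A) t.
t = 2A(√h₀ − √h)/0.00193 = 2·1.20·(√2.73 − √1.50)/0.00193
  = 2.4000 × (1.6523 − 1.2247) / 0.00193 = 531.64 s.

532 s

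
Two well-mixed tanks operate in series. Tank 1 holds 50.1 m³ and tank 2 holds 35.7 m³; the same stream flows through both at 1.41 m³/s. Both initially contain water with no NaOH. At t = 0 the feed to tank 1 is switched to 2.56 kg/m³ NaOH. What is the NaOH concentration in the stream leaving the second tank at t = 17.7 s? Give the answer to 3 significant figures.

0.302 kg/m³

Time constants: τᵢ = Vᵢ/Q for each well-mixed tank.
τ₁ = 50.1/1.41 = 35.532 s; τ₂ = 35.7/1.41 = 25.319 s.
Solving the cascade with C₁(0)=C₂(0)=0 gives C₂(t) = C_in[1 − (τ₁ e^(−t/τ₁) − τ₂ e^(−t/τ₂))/(τ₁ − τ₂)].
At t = 17.7: e^(−t/τ₁) = 0.60766, e^(−t/τ₂) = 0.49704.
C₂ = 2.56·[1 − (35.532·0.60766 − 25.319·0.49704)/(10.213)] = 2.56·0.11811 = 0.30237 kg/m³.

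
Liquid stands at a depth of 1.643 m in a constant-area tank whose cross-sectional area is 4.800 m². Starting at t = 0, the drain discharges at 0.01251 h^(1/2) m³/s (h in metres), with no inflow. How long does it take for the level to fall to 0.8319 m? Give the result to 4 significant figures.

283.7 s

With no inflow, A dh/dt = −0.01251 √h.
This is separable: 2 d(√h)/dt = −0.01251/A, so √h = √h₀ − (0.01251/(2A)) t.
t = 2A(√h₀ − √h)/0.01251 = 2·4.800·(√1.643 − √0.8319)/0.01251
  = 9.60000 × (1.28180 − 0.912086) / 0.01251 = 283.710 s.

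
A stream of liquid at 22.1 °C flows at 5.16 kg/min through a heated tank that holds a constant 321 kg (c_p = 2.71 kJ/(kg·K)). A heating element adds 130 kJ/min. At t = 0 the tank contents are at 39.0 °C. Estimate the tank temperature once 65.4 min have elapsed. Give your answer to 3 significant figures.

34.1 °C

First-law balance (no shaft work): M c_p dT/dt = ṁ c_p (T_in − T) + 130.
τ = M/ṁ = 62.209 min; T_ss = T_in + Q̇/(ṁ c_p) = 22.1 + 130/(5.16·2.71) = 31.397 °C.
This is linear first-order; T(t) = T_ss + (T₀ − T_ss) e^(−t/τ).
T(65.4) = 31.397 + (7.6034)·e^(−65.4/62.209) = 31.397 + (7.6034)·0.34949 = 34.054 °C.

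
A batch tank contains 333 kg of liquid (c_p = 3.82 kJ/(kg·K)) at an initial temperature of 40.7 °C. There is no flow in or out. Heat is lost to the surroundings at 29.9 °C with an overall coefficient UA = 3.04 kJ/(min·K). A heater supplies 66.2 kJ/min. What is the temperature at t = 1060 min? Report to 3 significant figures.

Energy balance: M c_p dT/dt = −UA(T − T_amb) + Q̇.
dT/dt = (T_ss − T)/τ with T_ss = T_amb + Q̇/UA = 29.9 + 66.2/3.04 = 51.676 °C, τ = M c_p/UA = 333·3.82/3.04 = 418.44 min.
Integrating: T(t) = T_ss + (T₀ − T_ss) e^(−t/τ).
T(1060) = 51.676 + (-10.976)·0.079403 = 50.805 °C.

50.8 °C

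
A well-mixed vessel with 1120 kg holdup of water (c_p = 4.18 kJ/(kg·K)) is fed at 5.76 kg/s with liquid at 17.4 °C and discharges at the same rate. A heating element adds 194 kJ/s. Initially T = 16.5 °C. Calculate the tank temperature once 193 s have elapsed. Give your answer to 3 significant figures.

M c_p dT/dt = ṁ c_p (T_in − T) + Q̇.
τ = M/ṁ = 194.44 s; T_ss = T_in + Q̇/(ṁ c_p) = 17.4 + 194/(5.76·4.18) = 25.458 °C.
T approaches T_ss exponentially: T(t) = T_ss + (T₀ − T_ss) e^(−t/τ).
T(193) = 25.458 + (-8.9575)·e^(−193/194.44) = 25.458 + (-8.9575)·0.37062 = 22.138 °C.

22.1 °C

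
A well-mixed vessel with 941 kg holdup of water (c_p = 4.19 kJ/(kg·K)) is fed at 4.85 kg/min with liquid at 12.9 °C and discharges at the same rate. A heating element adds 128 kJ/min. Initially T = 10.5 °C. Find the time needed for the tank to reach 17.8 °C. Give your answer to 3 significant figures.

355 min

Unsteady energy balance on the tank contents: M c_p dT/dt = ṁ c_p (T_in − T) + 128.
τ = M/ṁ = 194.02 min; T_ss = T_in + Q̇/(ṁ c_p) = 19.199 °C.
T(t) = T_ss + (T₀ − T_ss) e^(−t/τ). Set T = 17.8:
e^(−t/τ) = (17.8 − 19.199)/(10.5 − 19.199) = 0.16080
t = −194.02 · ln(0.16080) = 354.59 min.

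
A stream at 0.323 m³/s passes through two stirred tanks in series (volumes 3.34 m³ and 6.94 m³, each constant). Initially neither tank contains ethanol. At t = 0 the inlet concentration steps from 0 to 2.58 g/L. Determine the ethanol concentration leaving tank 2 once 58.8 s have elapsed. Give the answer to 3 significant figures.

Species balance on tank i: dCᵢ/dt = (Cᵢ₋₁ − Cᵢ)/τᵢ with τᵢ = Vᵢ/Q.
τ₁ = 3.34/0.323 = 10.341 s; τ₂ = 6.94/0.323 = 21.486 s.
Tank 1: C₁ = C_in(1 − e^(−t/τ₁)). Tank 2 (τ₁ ≠ τ₂): C₂ = C_in[1 − (τ₁ e^(−t/τ₁) − τ₂ e^(−t/τ₂))/(τ₁ − τ₂)].
At t = 58.8: e^(−t/τ₁) = 0.0033920, e^(−t/τ₂) = 0.064787.
C₂ = 2.58·[1 − (10.341·0.0033920 − 21.486·0.064787)/(-11.146)] = 2.58·0.87825 = 2.2659 g/L.

2.27 g/L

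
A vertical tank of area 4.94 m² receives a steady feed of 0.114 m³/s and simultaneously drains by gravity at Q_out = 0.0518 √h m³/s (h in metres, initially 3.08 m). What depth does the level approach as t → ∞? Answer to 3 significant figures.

4.84 m

A dh/dt = Q_in − 0.0518 √h. Steady state requires inflow = outflow:
Q_in = 0.0518 √h_ss ⇒ √h_ss = 0.114/0.0518 = 2.2008.
h_ss = 2.2008² = 4.8434 m. (Since h₀ = 3.08 m < h_ss, the level will rise toward this value.)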